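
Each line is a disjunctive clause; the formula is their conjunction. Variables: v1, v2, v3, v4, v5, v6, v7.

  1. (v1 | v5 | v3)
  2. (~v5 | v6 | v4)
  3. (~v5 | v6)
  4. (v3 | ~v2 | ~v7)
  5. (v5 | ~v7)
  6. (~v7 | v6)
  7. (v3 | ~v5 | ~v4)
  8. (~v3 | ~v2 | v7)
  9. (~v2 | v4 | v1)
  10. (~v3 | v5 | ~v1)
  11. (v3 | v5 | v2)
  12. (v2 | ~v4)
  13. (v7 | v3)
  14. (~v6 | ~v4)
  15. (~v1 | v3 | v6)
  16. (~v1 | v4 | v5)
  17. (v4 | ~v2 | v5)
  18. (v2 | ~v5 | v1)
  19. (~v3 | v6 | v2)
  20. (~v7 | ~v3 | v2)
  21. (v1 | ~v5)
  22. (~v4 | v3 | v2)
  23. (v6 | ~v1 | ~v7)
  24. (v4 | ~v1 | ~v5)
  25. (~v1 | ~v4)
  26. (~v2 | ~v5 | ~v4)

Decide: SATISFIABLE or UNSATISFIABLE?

Set v1 = False and propagate.
  then v5 is forced to False.
  then v3 is forced to True.
  then v7 is forced to False.
  then v2 is forced to False.
  then v4 is forced to False.
  then v6 is forced to True.
So v1=F  v2=F  v3=T  v4=F  v5=F  v6=T  v7=F is a satisfying assignment.

SATISFIABLE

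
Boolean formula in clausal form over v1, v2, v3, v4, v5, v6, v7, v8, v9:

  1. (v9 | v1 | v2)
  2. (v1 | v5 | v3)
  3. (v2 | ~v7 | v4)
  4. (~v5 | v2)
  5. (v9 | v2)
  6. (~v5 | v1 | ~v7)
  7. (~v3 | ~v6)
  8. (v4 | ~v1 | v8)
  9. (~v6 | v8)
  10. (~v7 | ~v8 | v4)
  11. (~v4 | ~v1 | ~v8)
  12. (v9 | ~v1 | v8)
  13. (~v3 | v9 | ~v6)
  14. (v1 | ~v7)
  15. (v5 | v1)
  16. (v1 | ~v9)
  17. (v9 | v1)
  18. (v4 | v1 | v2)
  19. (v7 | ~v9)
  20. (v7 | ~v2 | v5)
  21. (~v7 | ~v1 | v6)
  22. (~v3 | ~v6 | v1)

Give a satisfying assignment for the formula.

Try v1 = True.
Set v2 = True and propagate.
The remaining clauses are satisfied by v3 = False, v4 = False, v5 = True, v6 = False, v7 = False, v8 = True, v9 = False.

v1=True  v2=True  v3=False  v4=False  v5=True  v6=False  v7=False  v8=True  v9=False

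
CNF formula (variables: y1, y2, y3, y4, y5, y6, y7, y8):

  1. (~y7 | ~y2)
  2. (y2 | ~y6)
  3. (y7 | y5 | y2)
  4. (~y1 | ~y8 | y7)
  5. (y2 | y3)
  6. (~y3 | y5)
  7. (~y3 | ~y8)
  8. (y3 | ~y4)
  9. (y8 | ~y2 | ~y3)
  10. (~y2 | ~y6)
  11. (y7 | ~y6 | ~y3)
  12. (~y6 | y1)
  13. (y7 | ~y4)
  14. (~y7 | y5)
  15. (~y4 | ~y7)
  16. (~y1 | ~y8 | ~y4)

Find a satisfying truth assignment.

y1=False, y2=True, y3=False, y4=False, y5=False, y6=False, y7=False, y8=True

Pure literal: y4 appears only negated; assign y4 = False.
y6 occurs only negated in the remaining clauses — set y6 = False.
Branch on y1: take y1 = False.
Branch on y2: take y2 = True.
  then y7 is forced to False.
Branch on y3: take y3 = False.
y5, y8 are now unconstrained; take y5 = False, y8 = True.
Check each clause:
  1. (~y7 | ~y2) — ~y7 is true.
  2. (~y6 | y2) — y2 is true.
  3. (y7 | y2 | y5) — y2 is true.
  4. (y7 | ~y1 | ~y8) — ~y1 is true.
  5. (y2 | y3) — y2 is true.
  6. (y5 | ~y3) — ~y3 is true.
  7. (~y8 | ~y3) — ~y3 is true.
  8. (y3 | ~y4) — ~y4 is true.
  9. (~y3 | ~y2 | y8) — y8 is true.
  10. (~y2 | ~y6) — ~y6 is true.
  11. (y7 | ~y3 | ~y6) — ~y6 is true.
  12. (y1 | ~y6) — ~y6 is true.
  13. (~y4 | y7) — ~y4 is true.
  14. (y5 | ~y7) — ~y7 is true.
  15. (~y7 | ~y4) — ~y7 is true.
  16. (~y4 | ~y1 | ~y8) — ~y4 is true.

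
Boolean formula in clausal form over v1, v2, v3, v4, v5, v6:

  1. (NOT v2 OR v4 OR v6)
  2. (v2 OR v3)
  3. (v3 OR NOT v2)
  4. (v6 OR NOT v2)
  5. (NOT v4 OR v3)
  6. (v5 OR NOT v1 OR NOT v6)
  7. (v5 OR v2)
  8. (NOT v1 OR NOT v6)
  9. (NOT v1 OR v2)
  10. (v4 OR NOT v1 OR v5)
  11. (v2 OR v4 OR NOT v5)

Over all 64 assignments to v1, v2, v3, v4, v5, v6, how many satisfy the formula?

6

The models are:
  v1=F v2=F v3=T v4=T v5=T v6=F
  v1=F v2=F v3=T v4=T v5=T v6=T
  v1=F v2=T v3=T v4=F v5=F v6=T
  v1=F v2=T v3=T v4=F v5=T v6=T
  v1=F v2=T v3=T v4=T v5=F v6=T
  v1=F v2=T v3=T v4=T v5=T v6=T
Count: 6.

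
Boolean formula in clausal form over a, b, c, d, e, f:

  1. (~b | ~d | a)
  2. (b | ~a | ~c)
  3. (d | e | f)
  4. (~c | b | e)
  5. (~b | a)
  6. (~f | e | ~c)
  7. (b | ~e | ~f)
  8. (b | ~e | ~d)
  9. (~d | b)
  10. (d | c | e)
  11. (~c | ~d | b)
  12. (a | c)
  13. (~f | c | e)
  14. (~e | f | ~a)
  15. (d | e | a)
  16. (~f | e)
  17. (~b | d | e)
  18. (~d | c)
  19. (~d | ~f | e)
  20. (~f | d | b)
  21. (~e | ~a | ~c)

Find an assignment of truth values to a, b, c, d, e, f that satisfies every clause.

a = T, b = T, c = T, d = T, e = F, f = F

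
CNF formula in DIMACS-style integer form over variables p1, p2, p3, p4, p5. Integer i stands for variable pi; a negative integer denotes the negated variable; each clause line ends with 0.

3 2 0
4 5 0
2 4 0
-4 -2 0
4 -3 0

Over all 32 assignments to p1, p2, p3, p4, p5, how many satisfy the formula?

6

Satisfying assignments:
  p1=0 p2=0 p3=1 p4=1 p5=0
  p1=0 p2=0 p3=1 p4=1 p5=1
  p1=0 p2=1 p3=0 p4=0 p5=1
  p1=1 p2=0 p3=1 p4=1 p5=0
  p1=1 p2=0 p3=1 p4=1 p5=1
  p1=1 p2=1 p3=0 p4=0 p5=1
Count: 6.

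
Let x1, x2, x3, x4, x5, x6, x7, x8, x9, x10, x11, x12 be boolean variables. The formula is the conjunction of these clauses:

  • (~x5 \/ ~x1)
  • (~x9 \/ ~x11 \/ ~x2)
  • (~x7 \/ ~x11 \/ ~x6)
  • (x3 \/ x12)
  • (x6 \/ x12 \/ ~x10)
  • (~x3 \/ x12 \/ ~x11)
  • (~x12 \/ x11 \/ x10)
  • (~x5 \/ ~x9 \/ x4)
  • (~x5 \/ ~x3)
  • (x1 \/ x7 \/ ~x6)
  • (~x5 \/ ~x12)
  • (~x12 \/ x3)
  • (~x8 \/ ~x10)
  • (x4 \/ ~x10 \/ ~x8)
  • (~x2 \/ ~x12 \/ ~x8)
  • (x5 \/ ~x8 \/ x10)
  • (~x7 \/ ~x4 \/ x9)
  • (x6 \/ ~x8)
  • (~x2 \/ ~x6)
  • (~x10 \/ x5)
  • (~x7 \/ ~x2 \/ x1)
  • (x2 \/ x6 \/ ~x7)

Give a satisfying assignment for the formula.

x1=T, x2=F, x3=T, x4=T, x5=F, x6=T, x7=T, x8=F, x9=T, x10=F, x11=F, x12=F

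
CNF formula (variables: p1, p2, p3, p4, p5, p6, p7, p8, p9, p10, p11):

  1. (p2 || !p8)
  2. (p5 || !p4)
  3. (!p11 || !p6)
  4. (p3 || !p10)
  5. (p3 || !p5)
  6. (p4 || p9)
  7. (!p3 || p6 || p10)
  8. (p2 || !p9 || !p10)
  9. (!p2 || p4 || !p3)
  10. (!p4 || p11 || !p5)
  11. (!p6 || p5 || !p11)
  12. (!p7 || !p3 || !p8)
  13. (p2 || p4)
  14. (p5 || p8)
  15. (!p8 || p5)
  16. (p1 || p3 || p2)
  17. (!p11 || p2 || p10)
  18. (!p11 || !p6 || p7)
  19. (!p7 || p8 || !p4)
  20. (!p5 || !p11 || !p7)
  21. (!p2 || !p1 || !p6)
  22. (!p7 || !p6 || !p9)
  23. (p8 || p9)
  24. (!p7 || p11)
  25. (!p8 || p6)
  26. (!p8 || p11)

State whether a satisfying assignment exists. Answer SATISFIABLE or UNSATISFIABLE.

SATISFIABLE

Branch on p1: take p1 = True.
Branch on p2: take p2 = True.
  then p6 is forced to False.
  then p8 is forced to False.
  then p5 is forced to True.
  then p3 is forced to True.
  then p10 is forced to True.
  then p4 is forced to True.
  then p11 is forced to True.
  then p7 is forced to False.
  then p9 is forced to True.
So p1=True, p2=True, p3=True, p4=True, p5=True, p6=False, p7=False, p8=False, p9=True, p10=True, p11=True is a satisfying assignment.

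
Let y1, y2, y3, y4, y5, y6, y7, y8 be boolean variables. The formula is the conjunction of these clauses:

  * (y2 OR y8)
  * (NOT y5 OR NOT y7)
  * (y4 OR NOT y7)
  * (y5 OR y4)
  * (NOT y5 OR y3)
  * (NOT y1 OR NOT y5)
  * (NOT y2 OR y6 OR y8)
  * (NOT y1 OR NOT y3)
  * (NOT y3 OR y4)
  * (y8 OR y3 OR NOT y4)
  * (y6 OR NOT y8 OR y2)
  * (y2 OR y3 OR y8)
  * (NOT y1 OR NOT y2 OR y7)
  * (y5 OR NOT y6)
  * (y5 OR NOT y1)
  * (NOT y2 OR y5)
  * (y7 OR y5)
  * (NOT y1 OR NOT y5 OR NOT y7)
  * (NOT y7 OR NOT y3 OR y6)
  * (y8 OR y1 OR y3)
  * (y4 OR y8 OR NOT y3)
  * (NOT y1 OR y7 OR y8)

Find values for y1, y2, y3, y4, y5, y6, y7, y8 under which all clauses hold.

y1=F, y2=F, y3=T, y4=T, y5=T, y6=T, y7=F, y8=T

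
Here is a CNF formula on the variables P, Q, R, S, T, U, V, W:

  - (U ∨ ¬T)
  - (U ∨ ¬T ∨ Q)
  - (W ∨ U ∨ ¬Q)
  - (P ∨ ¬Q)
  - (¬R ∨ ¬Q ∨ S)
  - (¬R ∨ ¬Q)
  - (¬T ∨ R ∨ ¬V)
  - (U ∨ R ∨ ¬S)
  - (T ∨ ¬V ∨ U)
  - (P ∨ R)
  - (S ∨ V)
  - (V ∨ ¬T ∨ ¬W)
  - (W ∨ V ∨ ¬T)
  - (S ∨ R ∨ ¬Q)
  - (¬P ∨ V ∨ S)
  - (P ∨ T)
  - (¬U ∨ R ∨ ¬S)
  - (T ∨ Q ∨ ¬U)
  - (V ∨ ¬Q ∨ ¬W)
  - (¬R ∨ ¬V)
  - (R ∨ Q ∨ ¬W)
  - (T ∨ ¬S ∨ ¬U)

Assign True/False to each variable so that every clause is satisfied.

Try P = True.
Branch on Q: take Q = False.
For the remaining variables, R = True, S = True, T = False, U = False, V = False, W = False works.
Check each clause:
  1. (¬T ∨ U) — ¬T is true.
  2. (U ∨ ¬T ∨ Q) — ¬T is true.
  3. (W ∨ ¬Q ∨ U) — ¬Q is true.
  4. (P ∨ ¬Q) — P is true.
  5. (¬Q ∨ S ∨ ¬R) — S is true.
  6. (¬Q ∨ ¬R) — ¬Q is true.
  7. (¬T ∨ ¬V ∨ R) — ¬V is true.
  8. (¬S ∨ R ∨ U) — R is true.
  9. (¬V ∨ T ∨ U) — ¬V is true.
  10. (R ∨ P) — P is true.
  11. (S ∨ V) — S is true.
  12. (¬W ∨ V ∨ ¬T) — ¬W is true.
  13. (¬T ∨ V ∨ W) — ¬T is true.
  14. (R ∨ S ∨ ¬Q) — R is true.
  15. (V ∨ ¬P ∨ S) — S is true.
  16. (P ∨ T) — P is true.
  17. (¬U ∨ ¬S ∨ R) — ¬U is true.
  18. (¬U ∨ T ∨ Q) — ¬U is true.
  19. (V ∨ ¬Q ∨ ¬W) — ¬W is true.
  20. (¬V ∨ ¬R) — ¬V is true.
  21. (R ∨ ¬W ∨ Q) — ¬W is true.
  22. (T ∨ ¬U ∨ ¬S) — ¬U is true.

P = True, Q = False, R = True, S = True, T = False, U = False, V = False, W = False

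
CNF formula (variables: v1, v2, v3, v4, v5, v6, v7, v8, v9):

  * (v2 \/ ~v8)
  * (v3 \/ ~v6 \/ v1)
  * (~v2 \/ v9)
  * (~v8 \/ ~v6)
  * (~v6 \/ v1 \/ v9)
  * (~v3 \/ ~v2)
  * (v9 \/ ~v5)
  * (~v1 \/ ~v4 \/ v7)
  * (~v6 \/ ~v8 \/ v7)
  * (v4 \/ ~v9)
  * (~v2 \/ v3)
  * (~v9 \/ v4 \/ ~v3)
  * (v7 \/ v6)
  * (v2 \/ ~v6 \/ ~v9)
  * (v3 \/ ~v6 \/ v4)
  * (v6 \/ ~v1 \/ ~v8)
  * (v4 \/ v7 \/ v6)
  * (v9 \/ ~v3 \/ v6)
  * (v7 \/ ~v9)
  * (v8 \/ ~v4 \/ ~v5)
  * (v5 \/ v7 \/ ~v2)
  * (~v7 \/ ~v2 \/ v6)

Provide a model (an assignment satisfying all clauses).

v1 = True, v2 = False, v3 = False, v4 = True, v5 = False, v6 = False, v7 = True, v8 = False, v9 = False

Try v1 = True.
Set v2 = False and propagate.
  then v8 is forced to False.
Try v3 = False.
The remaining clauses are satisfied by v4 = True, v5 = False, v6 = False, v7 = True, v9 = False.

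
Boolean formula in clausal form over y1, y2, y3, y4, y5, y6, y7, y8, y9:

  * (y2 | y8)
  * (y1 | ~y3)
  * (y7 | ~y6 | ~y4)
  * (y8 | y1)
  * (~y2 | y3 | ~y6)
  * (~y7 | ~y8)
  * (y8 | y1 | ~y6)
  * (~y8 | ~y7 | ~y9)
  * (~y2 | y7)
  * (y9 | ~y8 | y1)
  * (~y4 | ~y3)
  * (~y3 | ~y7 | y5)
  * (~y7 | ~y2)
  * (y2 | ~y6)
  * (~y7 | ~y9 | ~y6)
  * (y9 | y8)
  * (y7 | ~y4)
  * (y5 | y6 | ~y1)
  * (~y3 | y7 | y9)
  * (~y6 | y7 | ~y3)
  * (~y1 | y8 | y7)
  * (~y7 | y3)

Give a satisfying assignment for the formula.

Pure literal: y4 appears only negated; assign y4 = False.
Try y1 = False.
  then y3 is forced to False.
  then y8 is forced to True.
  then y7 is forced to False.
  then y2 is forced to False.
  then y9 is forced to True.
  then y6 is forced to False.
y5 is now unconstrained; take y5 = False.
Check each clause:
  1. (y8 | y2) — y8 is true.
  2. (y1 | ~y3) — ~y3 is true.
  3. (~y4 | ~y6 | y7) — ~y6 is true.
  4. (y8 | y1) — y8 is true.
  5. (~y2 | y3 | ~y6) — ~y6 is true.
  6. (~y7 | ~y8) — ~y7 is true.
  7. (y8 | y1 | ~y6) — y8 is true.
  8. (~y9 | ~y8 | ~y7) — ~y7 is true.
  9. (y7 | ~y2) — ~y2 is true.
  10. (~y8 | y9 | y1) — y9 is true.
  11. (~y3 | ~y4) — ~y4 is true.
  12. (y5 | ~y7 | ~y3) — ~y7 is true.
  13. (~y7 | ~y2) — ~y7 is true.
  14. (~y6 | y2) — ~y6 is true.
  15. (~y7 | ~y9 | ~y6) — ~y7 is true.
  16. (y9 | y8) — y8 is true.
  17. (y7 | ~y4) — ~y4 is true.
  18. (~y1 | y5 | y6) — ~y1 is true.
  19. (~y3 | y7 | y9) — y9 is true.
  20. (~y3 | y7 | ~y6) — ~y6 is true.
  21. (y7 | y8 | ~y1) — y8 is true.
  22. (y3 | ~y7) — ~y7 is true.

y1=False, y2=False, y3=False, y4=False, y5=False, y6=False, y7=False, y8=True, y9=True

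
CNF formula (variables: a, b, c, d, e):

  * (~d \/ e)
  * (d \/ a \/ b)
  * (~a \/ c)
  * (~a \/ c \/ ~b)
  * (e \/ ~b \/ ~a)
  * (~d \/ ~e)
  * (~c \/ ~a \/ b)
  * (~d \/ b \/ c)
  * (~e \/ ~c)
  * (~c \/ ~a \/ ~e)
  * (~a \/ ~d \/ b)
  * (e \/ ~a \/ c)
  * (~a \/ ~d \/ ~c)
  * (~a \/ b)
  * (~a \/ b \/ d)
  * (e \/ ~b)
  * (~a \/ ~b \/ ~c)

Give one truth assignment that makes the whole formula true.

a = F, b = T, c = F, d = F, e = T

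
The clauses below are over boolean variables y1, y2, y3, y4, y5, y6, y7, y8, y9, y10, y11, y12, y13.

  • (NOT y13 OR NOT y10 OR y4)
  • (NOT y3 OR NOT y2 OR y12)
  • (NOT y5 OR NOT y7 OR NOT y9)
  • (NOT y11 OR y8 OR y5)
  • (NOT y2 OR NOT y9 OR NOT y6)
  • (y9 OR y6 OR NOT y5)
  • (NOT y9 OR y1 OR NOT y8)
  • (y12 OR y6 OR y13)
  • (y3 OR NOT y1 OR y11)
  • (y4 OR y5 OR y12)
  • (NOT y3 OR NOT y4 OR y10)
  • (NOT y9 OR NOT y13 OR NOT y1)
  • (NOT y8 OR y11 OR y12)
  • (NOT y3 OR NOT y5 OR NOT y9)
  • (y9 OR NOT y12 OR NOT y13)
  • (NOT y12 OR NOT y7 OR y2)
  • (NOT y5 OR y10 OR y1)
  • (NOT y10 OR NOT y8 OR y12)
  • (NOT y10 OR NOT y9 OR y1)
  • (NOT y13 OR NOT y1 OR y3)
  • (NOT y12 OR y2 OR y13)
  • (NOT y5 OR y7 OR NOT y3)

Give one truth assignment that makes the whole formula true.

y1 = True, y2 = True, y3 = False, y4 = True, y5 = True, y6 = True, y7 = False, y8 = False, y9 = False, y10 = False, y11 = True, y12 = True, y13 = False

Set y1 = True and propagate.
Set y2 = True and propagate.
For the remaining variables, y3 = False, y4 = True, y5 = True, y6 = True, y7 = False, y8 = False, y9 = False, y10 = False, y11 = True, y12 = True, y13 = False works.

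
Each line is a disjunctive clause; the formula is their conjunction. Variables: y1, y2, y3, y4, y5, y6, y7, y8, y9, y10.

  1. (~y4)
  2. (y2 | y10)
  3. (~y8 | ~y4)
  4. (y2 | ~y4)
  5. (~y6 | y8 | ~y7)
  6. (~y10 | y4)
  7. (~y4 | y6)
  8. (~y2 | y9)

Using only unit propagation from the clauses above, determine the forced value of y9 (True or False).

True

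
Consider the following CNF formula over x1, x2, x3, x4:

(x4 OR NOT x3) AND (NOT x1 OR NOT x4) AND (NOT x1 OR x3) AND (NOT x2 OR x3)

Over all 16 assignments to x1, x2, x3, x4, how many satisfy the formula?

4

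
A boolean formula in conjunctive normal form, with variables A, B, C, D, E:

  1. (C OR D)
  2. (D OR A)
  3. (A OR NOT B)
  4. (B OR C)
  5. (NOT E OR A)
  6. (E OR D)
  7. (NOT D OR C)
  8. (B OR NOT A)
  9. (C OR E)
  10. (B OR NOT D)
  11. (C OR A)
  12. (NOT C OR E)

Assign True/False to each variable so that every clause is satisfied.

A = T, B = T, C = T, D = T, E = T

Check each clause:
  1. (D OR C) — C is true.
  2. (D OR A) — A is true.
  3. (NOT B OR A) — A is true.
  4. (C OR B) — B is true.
  5. (NOT E OR A) — A is true.
  6. (E OR D) — D is true.
  7. (C OR NOT D) — C is true.
  8. (NOT A OR B) — B is true.
  9. (E OR C) — C is true.
  10. (NOT D OR B) — B is true.
  11. (C OR A) — A is true.
  12. (E OR NOT C) — E is true.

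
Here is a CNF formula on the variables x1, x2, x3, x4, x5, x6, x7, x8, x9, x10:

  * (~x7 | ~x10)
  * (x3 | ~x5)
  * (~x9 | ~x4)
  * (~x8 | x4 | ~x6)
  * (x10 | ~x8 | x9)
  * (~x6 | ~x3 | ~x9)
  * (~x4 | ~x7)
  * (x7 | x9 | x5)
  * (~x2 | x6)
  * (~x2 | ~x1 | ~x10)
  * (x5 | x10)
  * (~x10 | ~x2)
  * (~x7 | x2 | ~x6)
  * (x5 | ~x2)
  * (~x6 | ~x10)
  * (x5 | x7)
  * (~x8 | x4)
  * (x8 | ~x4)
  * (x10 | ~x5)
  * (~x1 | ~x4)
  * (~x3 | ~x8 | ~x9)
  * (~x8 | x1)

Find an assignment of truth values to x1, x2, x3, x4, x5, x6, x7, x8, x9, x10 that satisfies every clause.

x1=T  x2=F  x3=T  x4=F  x5=T  x6=F  x7=F  x8=F  x9=T  x10=T

Branch on x1: take x1 = True.
  then x4 is forced to False.
  then x8 is forced to False.
The remaining clauses are satisfied by x2 = False, x3 = True, x5 = True, x6 = False, x7 = False, x9 = True, x10 = True.
Every clause has at least one true literal under this assignment.
Check each clause:
  1. (~x7 | ~x10) — ~x7 is true.
  2. (~x5 | x3) — x3 is true.
  3. (~x4 | ~x9) — ~x4 is true.
  4. (~x6 | x4 | ~x8) — ~x8 is true.
  5. (x10 | ~x8 | x9) — ~x8 is true.
  6. (~x6 | ~x3 | ~x9) — ~x6 is true.
  7. (~x7 | ~x4) — ~x7 is true.
  8. (x9 | x7 | x5) — x9 is true.
  9. (x6 | ~x2) — ~x2 is true.
  10. (~x10 | ~x1 | ~x2) — ~x2 is true.
  11. (x10 | x5) — x10 is true.
  12. (~x2 | ~x10) — ~x2 is true.
  13. (x2 | ~x7 | ~x6) — ~x7 is true.
  14. (~x2 | x5) — x5 is true.
  15. (~x10 | ~x6) — ~x6 is true.
  16. (x7 | x5) — x5 is true.
  17. (~x8 | x4) — ~x8 is true.
  18. (~x4 | x8) — ~x4 is true.
  19. (x10 | ~x5) — x10 is true.
  20. (~x4 | ~x1) — ~x4 is true.
  21. (~x3 | ~x9 | ~x8) — ~x8 is true.
  22. (~x8 | x1) — ~x8 is true.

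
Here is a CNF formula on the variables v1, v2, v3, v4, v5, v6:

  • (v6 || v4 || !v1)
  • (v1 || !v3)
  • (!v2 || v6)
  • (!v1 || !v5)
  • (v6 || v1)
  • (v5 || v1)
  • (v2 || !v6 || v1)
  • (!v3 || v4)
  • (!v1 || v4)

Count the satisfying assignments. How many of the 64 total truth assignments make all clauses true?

8

The models are:
  v1=0 v2=1 v3=0 v4=0 v5=1 v6=1
  v1=0 v2=1 v3=0 v4=1 v5=1 v6=1
  v1=1 v2=0 v3=0 v4=1 v5=0 v6=0
  v1=1 v2=0 v3=0 v4=1 v5=0 v6=1
  v1=1 v2=0 v3=1 v4=1 v5=0 v6=0
  v1=1 v2=0 v3=1 v4=1 v5=0 v6=1
  v1=1 v2=1 v3=0 v4=1 v5=0 v6=1
  v1=1 v2=1 v3=1 v4=1 v5=0 v6=1
That's 8 in total.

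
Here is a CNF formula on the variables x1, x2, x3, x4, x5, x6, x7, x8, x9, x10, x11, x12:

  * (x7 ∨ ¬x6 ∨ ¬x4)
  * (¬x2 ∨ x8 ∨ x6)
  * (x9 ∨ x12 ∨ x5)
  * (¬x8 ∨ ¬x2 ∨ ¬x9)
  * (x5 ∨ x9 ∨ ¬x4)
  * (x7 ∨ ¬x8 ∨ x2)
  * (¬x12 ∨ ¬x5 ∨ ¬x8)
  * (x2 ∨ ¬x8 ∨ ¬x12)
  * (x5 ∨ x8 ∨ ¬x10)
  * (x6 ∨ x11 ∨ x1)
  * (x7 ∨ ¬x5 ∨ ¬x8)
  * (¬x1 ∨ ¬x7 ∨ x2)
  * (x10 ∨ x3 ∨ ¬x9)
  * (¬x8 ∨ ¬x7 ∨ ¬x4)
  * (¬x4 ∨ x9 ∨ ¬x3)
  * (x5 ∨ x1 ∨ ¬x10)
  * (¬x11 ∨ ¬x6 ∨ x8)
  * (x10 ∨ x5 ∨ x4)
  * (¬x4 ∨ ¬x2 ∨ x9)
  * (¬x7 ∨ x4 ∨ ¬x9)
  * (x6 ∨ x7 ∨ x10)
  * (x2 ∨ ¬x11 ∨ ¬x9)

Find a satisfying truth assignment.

x1 = False, x2 = False, x3 = False, x4 = True, x5 = True, x6 = False, x7 = False, x8 = False, x9 = False, x10 = True, x11 = True, x12 = True

Set x1 = False and propagate.
For the remaining variables, x2 = False, x3 = False, x4 = True, x5 = True, x6 = False, x7 = False, x8 = False, x9 = False, x10 = True, x11 = True, x12 = True works.
Every clause has at least one true literal under this assignment.
Check each clause:
  1. (x7 ∨ ¬x6 ∨ ¬x4) — ¬x6 is true.
  2. (x8 ∨ x6 ∨ ¬x2) — ¬x2 is true.
  3. (x5 ∨ x12 ∨ x9) — x12 is true.
  4. (¬x9 ∨ ¬x8 ∨ ¬x2) — ¬x8 is true.
  5. (¬x4 ∨ x5 ∨ x9) — x5 is true.
  6. (¬x8 ∨ x2 ∨ x7) — ¬x8 is true.
  7. (¬x5 ∨ ¬x12 ∨ ¬x8) — ¬x8 is true.
  8. (¬x12 ∨ x2 ∨ ¬x8) — ¬x8 is true.
  9. (x8 ∨ ¬x10 ∨ x5) — x5 is true.
  10. (x6 ∨ x1 ∨ x11) — x11 is true.
  11. (¬x8 ∨ ¬x5 ∨ x7) — ¬x8 is true.
  12. (¬x7 ∨ x2 ∨ ¬x1) — ¬x7 is true.
  13. (x3 ∨ ¬x9 ∨ x10) — x10 is true.
  14. (¬x4 ∨ ¬x8 ∨ ¬x7) — ¬x8 is true.
  15. (x9 ∨ ¬x4 ∨ ¬x3) — ¬x3 is true.
  16. (x5 ∨ x1 ∨ ¬x10) — x5 is true.
  17. (¬x6 ∨ x8 ∨ ¬x11) — ¬x6 is true.
  18. (x5 ∨ x10 ∨ x4) — x10 is true.
  19. (x9 ∨ ¬x4 ∨ ¬x2) — ¬x2 is true.
  20. (¬x9 ∨ x4 ∨ ¬x7) — ¬x7 is true.
  21. (x6 ∨ x10 ∨ x7) — x10 is true.
  22. (¬x11 ∨ ¬x9 ∨ x2) — ¬x9 is true.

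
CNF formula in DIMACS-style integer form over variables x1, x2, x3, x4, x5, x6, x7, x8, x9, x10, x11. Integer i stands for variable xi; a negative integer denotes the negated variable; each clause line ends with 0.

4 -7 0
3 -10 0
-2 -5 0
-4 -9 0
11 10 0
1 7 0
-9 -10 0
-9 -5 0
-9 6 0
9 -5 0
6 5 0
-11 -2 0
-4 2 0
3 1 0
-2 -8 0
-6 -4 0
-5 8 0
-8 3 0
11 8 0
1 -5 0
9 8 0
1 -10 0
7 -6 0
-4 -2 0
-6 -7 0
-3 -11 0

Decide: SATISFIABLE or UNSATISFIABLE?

UNSATISFIABLE

x5 = True:
  propagation gives x2=False, x9=False; an empty clause results — contradiction.
x5 = False:
  propagation gives x6=True, x4=False, x7=False; an empty clause results — contradiction.
Every branch closes, so no satisfying assignment exists.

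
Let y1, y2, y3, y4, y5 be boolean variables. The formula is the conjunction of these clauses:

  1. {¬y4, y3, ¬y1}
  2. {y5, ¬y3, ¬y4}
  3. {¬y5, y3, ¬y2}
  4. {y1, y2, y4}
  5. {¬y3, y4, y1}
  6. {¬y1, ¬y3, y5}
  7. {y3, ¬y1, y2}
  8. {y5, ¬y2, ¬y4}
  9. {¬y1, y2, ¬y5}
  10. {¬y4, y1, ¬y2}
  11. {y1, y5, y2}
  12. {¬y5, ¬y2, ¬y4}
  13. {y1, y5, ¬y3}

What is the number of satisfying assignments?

Satisfying assignments:
  y1=F y2=F y3=F y4=T y5=T
  y1=F y2=F y3=T y4=T y5=T
  y1=F y2=T y3=F y4=F y5=F
  y1=T y2=T y3=F y4=F y5=F
  y1=T y2=T y3=T y4=F y5=T
Count: 5.

5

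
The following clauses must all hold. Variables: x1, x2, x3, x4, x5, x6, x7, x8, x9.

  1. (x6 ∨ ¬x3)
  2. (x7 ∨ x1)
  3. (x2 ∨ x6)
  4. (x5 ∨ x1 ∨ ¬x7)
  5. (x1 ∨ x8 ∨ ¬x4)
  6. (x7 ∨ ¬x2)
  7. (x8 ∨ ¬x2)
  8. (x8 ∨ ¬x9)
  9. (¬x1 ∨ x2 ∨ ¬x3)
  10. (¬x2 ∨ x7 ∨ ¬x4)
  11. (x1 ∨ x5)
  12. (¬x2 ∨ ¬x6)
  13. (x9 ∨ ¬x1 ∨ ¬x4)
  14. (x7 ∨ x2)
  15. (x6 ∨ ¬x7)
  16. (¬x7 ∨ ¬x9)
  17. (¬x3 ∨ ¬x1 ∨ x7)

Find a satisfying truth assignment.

x1 = F, x2 = F, x3 = F, x4 = F, x5 = T, x6 = T, x7 = T, x8 = F, x9 = F

Check each clause:
  1. (¬x3 ∨ x6) — ¬x3 is true.
  2. (x7 ∨ x1) — x7 is true.
  3. (x6 ∨ x2) — x6 is true.
  4. (x1 ∨ ¬x7 ∨ x5) — x5 is true.
  5. (x8 ∨ x1 ∨ ¬x4) — ¬x4 is true.
  6. (x7 ∨ ¬x2) — ¬x2 is true.
  7. (¬x2 ∨ x8) — ¬x2 is true.
  8. (¬x9 ∨ x8) — ¬x9 is true.
  9. (¬x3 ∨ x2 ∨ ¬x1) — ¬x3 is true.
  10. (¬x2 ∨ ¬x4 ∨ x7) — ¬x4 is true.
  11. (x1 ∨ x5) — x5 is true.
  12. (¬x6 ∨ ¬x2) — ¬x2 is true.
  13. (¬x1 ∨ x9 ∨ ¬x4) — ¬x4 is true.
  14. (x7 ∨ x2) — x7 is true.
  15. (x6 ∨ ¬x7) — x6 is true.
  16. (¬x9 ∨ ¬x7) — ¬x9 is true.
  17. (¬x3 ∨ ¬x1 ∨ x7) — ¬x3 is true.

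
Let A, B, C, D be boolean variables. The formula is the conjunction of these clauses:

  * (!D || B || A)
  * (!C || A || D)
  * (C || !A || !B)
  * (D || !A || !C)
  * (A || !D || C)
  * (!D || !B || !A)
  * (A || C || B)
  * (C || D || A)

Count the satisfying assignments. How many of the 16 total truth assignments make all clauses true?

4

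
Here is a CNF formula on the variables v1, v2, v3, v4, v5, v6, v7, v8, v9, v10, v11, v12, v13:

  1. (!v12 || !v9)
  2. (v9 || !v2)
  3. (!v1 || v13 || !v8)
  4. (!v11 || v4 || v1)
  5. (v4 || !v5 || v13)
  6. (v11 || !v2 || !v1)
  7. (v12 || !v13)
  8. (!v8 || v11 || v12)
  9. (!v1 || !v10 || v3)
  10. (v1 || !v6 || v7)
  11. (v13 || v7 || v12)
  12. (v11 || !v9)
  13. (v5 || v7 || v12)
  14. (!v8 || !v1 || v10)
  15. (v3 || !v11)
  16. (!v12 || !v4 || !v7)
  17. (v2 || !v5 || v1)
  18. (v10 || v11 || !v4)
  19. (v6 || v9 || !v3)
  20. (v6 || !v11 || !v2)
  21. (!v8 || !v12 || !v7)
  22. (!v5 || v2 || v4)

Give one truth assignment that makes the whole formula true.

v1=T, v2=F, v3=T, v4=F, v5=F, v6=T, v7=T, v8=F, v9=T, v10=F, v11=T, v12=F, v13=F

Check each clause:
  1. (!v9 || !v12) — !v12 is true.
  2. (v9 || !v2) — v9 is true.
  3. (v13 || !v8 || !v1) — !v8 is true.
  4. (v4 || !v11 || v1) — v1 is true.
  5. (!v5 || v4 || v13) — !v5 is true.
  6. (v11 || !v2 || !v1) — v11 is true.
  7. (!v13 || v12) — !v13 is true.
  8. (v12 || !v8 || v11) — !v8 is true.
  9. (!v10 || v3 || !v1) — v3 is true.
  10. (v7 || v1 || !v6) — v1 is true.
  11. (v7 || v12 || v13) — v7 is true.
  12. (!v9 || v11) — v11 is true.
  13. (v5 || v7 || v12) — v7 is true.
  14. (v10 || !v1 || !v8) — !v8 is true.
  15. (!v11 || v3) — v3 is true.
  16. (!v4 || !v12 || !v7) — !v12 is true.
  17. (v2 || v1 || !v5) — v1 is true.
  18. (v10 || !v4 || v11) — v11 is true.
  19. (!v3 || v9 || v6) — v9 is true.
  20. (!v11 || v6 || !v2) — v6 is true.
  21. (!v7 || !v12 || !v8) — !v8 is true.
  22. (v4 || v2 || !v5) — !v5 is true.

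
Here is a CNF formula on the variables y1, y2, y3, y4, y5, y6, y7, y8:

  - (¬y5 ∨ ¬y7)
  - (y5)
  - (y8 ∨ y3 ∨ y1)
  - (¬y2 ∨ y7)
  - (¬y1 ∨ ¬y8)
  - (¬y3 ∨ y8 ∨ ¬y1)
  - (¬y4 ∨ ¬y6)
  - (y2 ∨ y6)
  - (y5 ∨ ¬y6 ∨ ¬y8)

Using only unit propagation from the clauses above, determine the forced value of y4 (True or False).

False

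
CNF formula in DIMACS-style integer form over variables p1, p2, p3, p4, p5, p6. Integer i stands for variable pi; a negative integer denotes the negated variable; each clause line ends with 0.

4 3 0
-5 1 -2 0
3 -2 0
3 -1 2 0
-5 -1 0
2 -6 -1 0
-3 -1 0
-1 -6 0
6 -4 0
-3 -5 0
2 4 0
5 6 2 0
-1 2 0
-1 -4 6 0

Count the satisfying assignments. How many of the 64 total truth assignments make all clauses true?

6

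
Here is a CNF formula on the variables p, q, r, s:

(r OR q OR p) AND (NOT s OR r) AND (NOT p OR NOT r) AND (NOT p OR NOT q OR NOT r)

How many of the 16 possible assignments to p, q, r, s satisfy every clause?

The models are:
  p=0 q=0 r=1 s=0
  p=0 q=0 r=1 s=1
  p=0 q=1 r=0 s=0
  p=0 q=1 r=1 s=0
  p=0 q=1 r=1 s=1
  p=1 q=0 r=0 s=0
  p=1 q=1 r=0 s=0
Count: 7.

7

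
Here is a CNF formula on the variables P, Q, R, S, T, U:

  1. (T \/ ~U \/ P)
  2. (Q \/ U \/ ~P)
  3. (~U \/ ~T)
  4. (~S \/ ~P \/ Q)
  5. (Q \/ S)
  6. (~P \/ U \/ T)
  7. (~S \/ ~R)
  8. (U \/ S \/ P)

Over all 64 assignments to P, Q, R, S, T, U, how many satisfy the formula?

Split on P, then U.
  P=T, U=T: remaining (Q,R,S,T) ∈ {(T,F,F,F); (T,F,T,F); (T,T,F,F)} — 3.
  P=T, U=F: remaining (Q,R,S,T) ∈ {(T,F,F,T); (T,F,T,T); (T,T,F,T)} — 3.
  P=F, U=T: a clause becomes empty — 0.
  P=F, U=F: remaining (Q,R,S,T) ∈ {(F,F,T,F); (F,F,T,T); (T,F,T,F); (T,F,T,T)} — 4.
Total: 3 + 3 + 0 + 4 = 10.

10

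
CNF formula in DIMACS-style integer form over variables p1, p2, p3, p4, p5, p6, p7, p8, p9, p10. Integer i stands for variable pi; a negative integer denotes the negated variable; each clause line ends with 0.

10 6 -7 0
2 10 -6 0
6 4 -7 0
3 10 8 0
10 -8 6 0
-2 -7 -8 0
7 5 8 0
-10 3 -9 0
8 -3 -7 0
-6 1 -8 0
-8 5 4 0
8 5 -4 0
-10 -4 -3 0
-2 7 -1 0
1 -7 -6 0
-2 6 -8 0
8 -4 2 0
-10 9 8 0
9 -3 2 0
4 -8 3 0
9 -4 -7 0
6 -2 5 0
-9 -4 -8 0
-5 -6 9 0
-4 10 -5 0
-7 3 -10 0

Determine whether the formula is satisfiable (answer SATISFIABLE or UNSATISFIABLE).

Try p1 = False.
For the remaining variables, p2 = True, p3 = True, p4 = False, p5 = True, p6 = False, p7 = False, p8 = False, p9 = True, p10 = True works.
Every clause has at least one true literal under this assignment.
So p1 = False, p2 = True, p3 = True, p4 = False, p5 = True, p6 = False, p7 = False, p8 = False, p9 = True, p10 = True is a satisfying assignment.

SATISFIABLE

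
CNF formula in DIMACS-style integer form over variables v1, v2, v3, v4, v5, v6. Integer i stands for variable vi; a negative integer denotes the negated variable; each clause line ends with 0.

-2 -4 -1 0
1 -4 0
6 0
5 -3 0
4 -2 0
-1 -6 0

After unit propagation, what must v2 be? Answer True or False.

Unit clause (v6) sets v6 = True.
(!v1 || !v6): since v6 = True, the clause reduces to (!v1). v1 = False.
In (v1 || !v4), v1 is now false; !v4 must hold, so v4 = False.
From (!v2 || v4) and v4 = False: v2 = False.

False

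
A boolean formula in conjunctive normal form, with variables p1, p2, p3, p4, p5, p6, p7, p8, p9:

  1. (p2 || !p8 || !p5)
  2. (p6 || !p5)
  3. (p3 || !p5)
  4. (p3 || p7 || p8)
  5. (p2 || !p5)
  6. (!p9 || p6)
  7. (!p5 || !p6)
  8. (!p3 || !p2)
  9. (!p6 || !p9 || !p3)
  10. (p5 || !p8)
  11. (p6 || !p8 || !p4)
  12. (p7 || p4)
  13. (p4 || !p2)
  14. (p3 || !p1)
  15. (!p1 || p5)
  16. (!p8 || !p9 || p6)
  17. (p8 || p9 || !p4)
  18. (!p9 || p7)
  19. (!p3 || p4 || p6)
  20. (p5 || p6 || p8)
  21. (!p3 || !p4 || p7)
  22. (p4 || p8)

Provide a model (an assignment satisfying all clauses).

p1=0, p2=0, p3=0, p4=1, p5=0, p6=1, p7=1, p8=0, p9=1

Check each clause:
  1. (p2 || !p5 || !p8) — !p8 is true.
  2. (!p5 || p6) — !p5 is true.
  3. (p3 || !p5) — !p5 is true.
  4. (p3 || p7 || p8) — p7 is true.
  5. (p2 || !p5) — !p5 is true.
  6. (!p9 || p6) — p6 is true.
  7. (!p6 || !p5) — !p5 is true.
  8. (!p3 || !p2) — !p3 is true.
  9. (!p9 || !p3 || !p6) — !p3 is true.
  10. (!p8 || p5) — !p8 is true.
  11. (!p8 || p6 || !p4) — !p8 is true.
  12. (p4 || p7) — p4 is true.
  13. (p4 || !p2) — p4 is true.
  14. (!p1 || p3) — !p1 is true.
  15. (!p1 || p5) — !p1 is true.
  16. (!p8 || p6 || !p9) — !p8 is true.
  17. (p8 || p9 || !p4) — p9 is true.
  18. (p7 || !p9) — p7 is true.
  19. (p6 || p4 || !p3) — p4 is true.
  20. (p5 || p8 || p6) — p6 is true.
  21. (!p3 || !p4 || p7) — !p3 is true.
  22. (p4 || p8) — p4 is true.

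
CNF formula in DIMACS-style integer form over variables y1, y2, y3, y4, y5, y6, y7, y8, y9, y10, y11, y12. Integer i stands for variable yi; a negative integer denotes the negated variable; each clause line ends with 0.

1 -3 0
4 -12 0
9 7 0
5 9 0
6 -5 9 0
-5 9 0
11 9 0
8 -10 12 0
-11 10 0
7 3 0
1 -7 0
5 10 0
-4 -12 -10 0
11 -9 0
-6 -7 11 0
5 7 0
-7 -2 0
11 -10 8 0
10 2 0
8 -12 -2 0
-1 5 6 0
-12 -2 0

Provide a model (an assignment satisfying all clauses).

y8 occurs only positively in the remaining clauses — set y8 = True.
Try y1 = True.
Branch on y2: take y2 = False.
  then y10 is forced to True.
Try y3 = False.
  then y7 is forced to True.
The remaining clauses are satisfied by y4 = False, y5 = True, y6 = True, y9 = True, y11 = True, y12 = False.
Every clause has at least one true literal under this assignment.

y1=True, y2=False, y3=False, y4=False, y5=True, y6=True, y7=True, y8=True, y9=True, y10=True, y11=True, y12=False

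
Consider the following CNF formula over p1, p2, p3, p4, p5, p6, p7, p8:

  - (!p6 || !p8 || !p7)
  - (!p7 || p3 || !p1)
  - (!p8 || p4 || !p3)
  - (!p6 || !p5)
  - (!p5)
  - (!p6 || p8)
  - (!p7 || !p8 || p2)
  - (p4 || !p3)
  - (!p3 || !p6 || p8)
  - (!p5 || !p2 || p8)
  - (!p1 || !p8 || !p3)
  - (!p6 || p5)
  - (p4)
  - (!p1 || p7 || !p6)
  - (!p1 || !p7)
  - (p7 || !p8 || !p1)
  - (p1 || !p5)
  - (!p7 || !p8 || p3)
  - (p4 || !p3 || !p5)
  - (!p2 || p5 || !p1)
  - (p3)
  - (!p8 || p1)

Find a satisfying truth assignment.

p1=F, p2=T, p3=T, p4=T, p5=F, p6=F, p7=F, p8=F

Check each clause:
  1. (!p8 || !p6 || !p7) — !p8 is true.
  2. (!p7 || p3 || !p1) — !p7 is true.
  3. (!p8 || !p3 || p4) — !p8 is true.
  4. (!p5 || !p6) — !p6 is true.
  5. (!p5) — !p5 is true.
  6. (!p6 || p8) — !p6 is true.
  7. (!p7 || p2 || !p8) — !p8 is true.
  8. (!p3 || p4) — p4 is true.
  9. (!p3 || !p6 || p8) — !p6 is true.
  10. (p8 || !p5 || !p2) — !p5 is true.
  11. (!p1 || !p3 || !p8) — !p8 is true.
  12. (p5 || !p6) — !p6 is true.
  13. (p4) — p4 is true.
  14. (!p1 || !p6 || p7) — !p6 is true.
  15. (!p1 || !p7) — !p7 is true.
  16. (!p1 || p7 || !p8) — !p8 is true.
  17. (p1 || !p5) — !p5 is true.
  18. (!p8 || !p7 || p3) — !p8 is true.
  19. (!p5 || p4 || !p3) — !p5 is true.
  20. (!p2 || p5 || !p1) — !p1 is true.
  21. (p3) — p3 is true.
  22. (p1 || !p8) — !p8 is true.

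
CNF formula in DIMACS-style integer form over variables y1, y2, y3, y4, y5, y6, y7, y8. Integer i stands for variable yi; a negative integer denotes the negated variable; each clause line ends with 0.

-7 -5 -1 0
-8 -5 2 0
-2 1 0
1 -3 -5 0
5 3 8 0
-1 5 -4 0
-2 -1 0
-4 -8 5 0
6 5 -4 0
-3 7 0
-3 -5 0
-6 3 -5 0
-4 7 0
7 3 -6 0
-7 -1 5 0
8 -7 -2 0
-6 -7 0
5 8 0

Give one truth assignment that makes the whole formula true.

y1=False, y2=False, y3=False, y4=False, y5=False, y6=False, y7=True, y8=True

Check each clause:
  1. (~y5 \/ ~y7 \/ ~y1) — ~y5 is true.
  2. (~y8 \/ ~y5 \/ y2) — ~y5 is true.
  3. (y1 \/ ~y2) — ~y2 is true.
  4. (y1 \/ ~y3 \/ ~y5) — ~y5 is true.
  5. (y5 \/ y8 \/ y3) — y8 is true.
  6. (y5 \/ ~y1 \/ ~y4) — ~y4 is true.
  7. (~y2 \/ ~y1) — ~y2 is true.
  8. (~y4 \/ y5 \/ ~y8) — ~y4 is true.
  9. (y5 \/ ~y4 \/ y6) — ~y4 is true.
  10. (y7 \/ ~y3) — ~y3 is true.
  11. (~y5 \/ ~y3) — ~y5 is true.
  12. (~y5 \/ y3 \/ ~y6) — ~y6 is true.
  13. (y7 \/ ~y4) — ~y4 is true.
  14. (y7 \/ y3 \/ ~y6) — ~y6 is true.
  15. (~y1 \/ y5 \/ ~y7) — ~y1 is true.
  16. (y8 \/ ~y7 \/ ~y2) — y8 is true.
  17. (~y6 \/ ~y7) — ~y6 is true.
  18. (y5 \/ y8) — y8 is true.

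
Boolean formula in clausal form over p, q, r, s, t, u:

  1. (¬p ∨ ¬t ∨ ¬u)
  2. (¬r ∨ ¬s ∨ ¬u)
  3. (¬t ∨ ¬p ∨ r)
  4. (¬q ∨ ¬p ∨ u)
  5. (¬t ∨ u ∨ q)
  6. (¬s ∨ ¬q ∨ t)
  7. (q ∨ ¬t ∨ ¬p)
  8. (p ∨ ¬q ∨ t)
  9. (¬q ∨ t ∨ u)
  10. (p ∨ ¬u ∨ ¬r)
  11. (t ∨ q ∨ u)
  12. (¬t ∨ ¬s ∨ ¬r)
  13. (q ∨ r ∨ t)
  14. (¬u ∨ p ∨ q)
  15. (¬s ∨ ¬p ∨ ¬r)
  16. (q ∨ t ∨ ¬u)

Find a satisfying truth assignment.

p=0, q=1, r=0, s=1, t=1, u=0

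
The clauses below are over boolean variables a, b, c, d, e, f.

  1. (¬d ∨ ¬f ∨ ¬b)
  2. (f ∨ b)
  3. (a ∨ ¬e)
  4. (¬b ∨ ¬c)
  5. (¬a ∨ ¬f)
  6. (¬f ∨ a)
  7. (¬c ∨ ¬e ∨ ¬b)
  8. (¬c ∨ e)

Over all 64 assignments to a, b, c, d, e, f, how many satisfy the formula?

The models are:
  a=0 b=1 c=0 d=0 e=0 f=0
  a=0 b=1 c=0 d=1 e=0 f=0
  a=1 b=1 c=0 d=0 e=0 f=0
  a=1 b=1 c=0 d=0 e=1 f=0
  a=1 b=1 c=0 d=1 e=0 f=0
  a=1 b=1 c=0 d=1 e=1 f=0
That's 6 in total.

6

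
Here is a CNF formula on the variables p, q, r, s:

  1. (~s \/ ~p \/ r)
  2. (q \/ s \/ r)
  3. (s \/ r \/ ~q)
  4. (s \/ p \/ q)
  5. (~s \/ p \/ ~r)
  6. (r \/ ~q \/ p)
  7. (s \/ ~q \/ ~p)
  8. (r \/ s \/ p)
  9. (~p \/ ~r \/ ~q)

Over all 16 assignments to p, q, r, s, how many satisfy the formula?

4

The models are:
  p=F q=F r=F s=T
  p=F q=T r=T s=F
  p=T q=F r=T s=F
  p=T q=F r=T s=T
Count: 4.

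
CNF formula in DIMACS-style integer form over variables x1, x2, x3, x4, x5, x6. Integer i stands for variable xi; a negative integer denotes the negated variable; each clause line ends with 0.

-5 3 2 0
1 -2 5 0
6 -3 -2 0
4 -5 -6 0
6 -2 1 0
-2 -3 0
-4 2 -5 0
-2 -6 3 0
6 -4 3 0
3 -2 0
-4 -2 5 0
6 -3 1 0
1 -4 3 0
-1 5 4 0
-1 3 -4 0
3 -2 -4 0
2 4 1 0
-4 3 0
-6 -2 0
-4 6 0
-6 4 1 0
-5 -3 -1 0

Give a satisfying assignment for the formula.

x1=True, x2=False, x3=True, x4=True, x5=False, x6=True

Branch on x1: take x1 = True.
Branch on x2: take x2 = False.
The remaining clauses are satisfied by x3 = True, x4 = True, x5 = False, x6 = True.
Every clause has at least one true literal under this assignment.
Check each clause:
  1. (~x5 | x3 | x2) — x3 is true.
  2. (x1 | ~x2 | x5) — x1 is true.
  3. (x6 | ~x2 | ~x3) — ~x2 is true.
  4. (~x5 | ~x6 | x4) — ~x5 is true.
  5. (~x2 | x6 | x1) — x1 is true.
  6. (~x3 | ~x2) — ~x2 is true.
  7. (x2 | ~x5 | ~x4) — ~x5 is true.
  8. (x3 | ~x2 | ~x6) — x3 is true.
  9. (~x4 | x3 | x6) — x3 is true.
  10. (x3 | ~x2) — x3 is true.
  11. (x5 | ~x4 | ~x2) — ~x2 is true.
  12. (~x3 | x6 | x1) — x1 is true.
  13. (x1 | ~x4 | x3) — x1 is true.
  14. (~x1 | x5 | x4) — x4 is true.
  15. (x3 | ~x4 | ~x1) — x3 is true.
  16. (~x4 | ~x2 | x3) — x3 is true.
  17. (x2 | x4 | x1) — x1 is true.
  18. (~x4 | x3) — x3 is true.
  19. (~x2 | ~x6) — ~x2 is true.
  20. (~x4 | x6) — x6 is true.
  21. (~x6 | x4 | x1) — x1 is true.
  22. (~x5 | ~x1 | ~x3) — ~x5 is true.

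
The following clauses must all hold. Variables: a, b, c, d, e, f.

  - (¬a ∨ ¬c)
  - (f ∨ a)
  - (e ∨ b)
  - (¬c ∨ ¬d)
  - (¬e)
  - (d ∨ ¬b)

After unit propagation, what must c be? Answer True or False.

False

(¬e) stands alone — e = False.
(e ∨ b) with e = False leaves only b, so b = True.
In (¬b ∨ d), ¬b is now false; d must hold, so d = True.
(¬d ∨ ¬c): since d = True, the clause reduces to (¬c). c = False.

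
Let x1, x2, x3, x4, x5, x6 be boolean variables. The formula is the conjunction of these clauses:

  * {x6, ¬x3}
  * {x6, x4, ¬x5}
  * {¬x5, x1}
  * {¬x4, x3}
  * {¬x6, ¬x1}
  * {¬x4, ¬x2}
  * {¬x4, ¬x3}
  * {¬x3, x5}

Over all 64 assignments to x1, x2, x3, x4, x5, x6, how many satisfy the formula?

6

Satisfying assignments:
  x1=F x2=F x3=F x4=F x5=F x6=F
  x1=F x2=F x3=F x4=F x5=F x6=T
  x1=F x2=T x3=F x4=F x5=F x6=F
  x1=F x2=T x3=F x4=F x5=F x6=T
  x1=T x2=F x3=F x4=F x5=F x6=F
  x1=T x2=T x3=F x4=F x5=F x6=F
That's 6 in total.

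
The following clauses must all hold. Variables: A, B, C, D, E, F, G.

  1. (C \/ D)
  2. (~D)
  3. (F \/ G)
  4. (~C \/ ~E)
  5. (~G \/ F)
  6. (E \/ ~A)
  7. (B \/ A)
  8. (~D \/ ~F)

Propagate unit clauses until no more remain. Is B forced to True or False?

Unit clause (~D) sets D = False.
(D \/ C): since D = False, the clause reduces to (C). C = True.
In (~C \/ ~E), ~C is now false; ~E must hold, so E = False.
From (E \/ ~A) and E = False: A = False.
In (A \/ B), A is now false; B must hold, so B = True.

True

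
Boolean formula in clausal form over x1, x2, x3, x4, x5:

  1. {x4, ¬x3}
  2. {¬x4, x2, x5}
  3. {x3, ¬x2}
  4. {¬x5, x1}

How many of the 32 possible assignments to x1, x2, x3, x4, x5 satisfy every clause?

8

Case analysis on x2 and x3:
  x2=T, x3=T: remaining (x1,x4,x5) ∈ {(F,T,F); (T,T,F); (T,T,T)} — 3.
  x2=T, x3=F: a clause becomes empty — 0.
  x2=F, x3=T: remaining (x1,x4,x5) ∈ {(T,T,T)} — 1.
  x2=F, x3=F: remaining (x1,x4,x5) ∈ {(F,F,F); (T,F,F); (T,F,T); (T,T,T)} — 4.
Total: 3 + 0 + 1 + 4 = 8.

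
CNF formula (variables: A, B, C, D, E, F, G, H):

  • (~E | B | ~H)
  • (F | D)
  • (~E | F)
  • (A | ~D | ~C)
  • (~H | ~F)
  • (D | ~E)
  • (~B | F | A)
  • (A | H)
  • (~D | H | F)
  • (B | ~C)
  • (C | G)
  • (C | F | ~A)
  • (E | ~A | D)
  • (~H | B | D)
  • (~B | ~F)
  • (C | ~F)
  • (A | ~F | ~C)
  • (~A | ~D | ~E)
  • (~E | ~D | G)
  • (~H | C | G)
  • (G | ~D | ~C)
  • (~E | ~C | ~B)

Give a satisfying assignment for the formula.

G occurs only positively in the remaining clauses — set G = True.
Branch on A: take A = True.
The remaining clauses are satisfied by B = True, C = True, D = True, E = False, F = False, H = True.

A = True, B = True, C = True, D = True, E = False, F = False, G = True, H = True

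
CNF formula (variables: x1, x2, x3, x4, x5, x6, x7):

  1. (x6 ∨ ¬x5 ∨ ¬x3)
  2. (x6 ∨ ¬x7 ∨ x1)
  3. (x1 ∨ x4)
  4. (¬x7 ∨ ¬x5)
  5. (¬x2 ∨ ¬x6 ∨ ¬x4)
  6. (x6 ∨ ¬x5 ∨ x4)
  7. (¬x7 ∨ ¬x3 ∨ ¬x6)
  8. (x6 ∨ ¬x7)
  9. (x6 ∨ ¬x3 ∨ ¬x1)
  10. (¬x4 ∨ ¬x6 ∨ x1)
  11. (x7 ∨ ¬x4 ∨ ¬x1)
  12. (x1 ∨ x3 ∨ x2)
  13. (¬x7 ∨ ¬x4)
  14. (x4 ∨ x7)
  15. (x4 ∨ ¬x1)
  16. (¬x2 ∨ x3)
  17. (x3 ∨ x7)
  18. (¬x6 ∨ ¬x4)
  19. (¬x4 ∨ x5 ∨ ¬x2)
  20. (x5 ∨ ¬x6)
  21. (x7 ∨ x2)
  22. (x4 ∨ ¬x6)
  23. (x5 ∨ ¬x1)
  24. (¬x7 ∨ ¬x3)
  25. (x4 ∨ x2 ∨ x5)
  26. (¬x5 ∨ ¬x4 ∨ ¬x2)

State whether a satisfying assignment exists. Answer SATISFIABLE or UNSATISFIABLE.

UNSATISFIABLE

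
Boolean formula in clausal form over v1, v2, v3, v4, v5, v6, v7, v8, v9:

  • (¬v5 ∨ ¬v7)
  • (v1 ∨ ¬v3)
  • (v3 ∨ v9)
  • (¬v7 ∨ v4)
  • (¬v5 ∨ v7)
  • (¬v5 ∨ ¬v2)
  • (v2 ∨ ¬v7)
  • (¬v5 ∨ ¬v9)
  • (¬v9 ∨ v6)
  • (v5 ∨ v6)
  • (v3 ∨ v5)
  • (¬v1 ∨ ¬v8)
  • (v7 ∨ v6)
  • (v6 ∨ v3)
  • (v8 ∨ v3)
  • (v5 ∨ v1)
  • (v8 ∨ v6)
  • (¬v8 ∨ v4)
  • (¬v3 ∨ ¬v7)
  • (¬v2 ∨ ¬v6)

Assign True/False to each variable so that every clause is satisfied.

v1=True, v2=False, v3=True, v4=False, v5=False, v6=True, v7=False, v8=False, v9=True

Check each clause:
  1. (¬v5 ∨ ¬v7) — ¬v7 is true.
  2. (v1 ∨ ¬v3) — v1 is true.
  3. (v3 ∨ v9) — v9 is true.
  4. (¬v7 ∨ v4) — ¬v7 is true.
  5. (¬v5 ∨ v7) — ¬v5 is true.
  6. (¬v2 ∨ ¬v5) — ¬v5 is true.
  7. (¬v7 ∨ v2) — ¬v7 is true.
  8. (¬v5 ∨ ¬v9) — ¬v5 is true.
  9. (v6 ∨ ¬v9) — v6 is true.
  10. (v6 ∨ v5) — v6 is true.
  11. (v5 ∨ v3) — v3 is true.
  12. (¬v8 ∨ ¬v1) — ¬v8 is true.
  13. (v6 ∨ v7) — v6 is true.
  14. (v6 ∨ v3) — v3 is true.
  15. (v3 ∨ v8) — v3 is true.
  16. (v5 ∨ v1) — v1 is true.
  17. (v6 ∨ v8) — v6 is true.
  18. (v4 ∨ ¬v8) — ¬v8 is true.
  19. (¬v7 ∨ ¬v3) — ¬v7 is true.
  20. (¬v6 ∨ ¬v2) — ¬v2 is true.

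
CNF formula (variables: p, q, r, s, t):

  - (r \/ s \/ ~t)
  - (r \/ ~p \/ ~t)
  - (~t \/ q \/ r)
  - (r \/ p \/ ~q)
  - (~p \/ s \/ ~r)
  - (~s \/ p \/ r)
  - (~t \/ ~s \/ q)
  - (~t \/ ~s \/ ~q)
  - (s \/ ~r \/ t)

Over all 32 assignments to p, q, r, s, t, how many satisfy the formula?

11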